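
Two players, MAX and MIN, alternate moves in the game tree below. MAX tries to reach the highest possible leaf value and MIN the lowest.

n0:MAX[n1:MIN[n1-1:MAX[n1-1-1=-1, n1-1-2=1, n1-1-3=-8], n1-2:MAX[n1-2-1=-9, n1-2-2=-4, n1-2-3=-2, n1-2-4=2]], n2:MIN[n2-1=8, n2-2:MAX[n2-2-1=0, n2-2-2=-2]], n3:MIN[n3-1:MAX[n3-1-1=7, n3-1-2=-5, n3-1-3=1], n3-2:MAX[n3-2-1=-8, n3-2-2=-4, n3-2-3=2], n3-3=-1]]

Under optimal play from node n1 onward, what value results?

n1-1 (MAX): max(-1, 1, -8) = 1
n1-2 (MAX): max(-9, -4, -2, 2) = 2
n1 (MIN): min(1, 2) = 1

1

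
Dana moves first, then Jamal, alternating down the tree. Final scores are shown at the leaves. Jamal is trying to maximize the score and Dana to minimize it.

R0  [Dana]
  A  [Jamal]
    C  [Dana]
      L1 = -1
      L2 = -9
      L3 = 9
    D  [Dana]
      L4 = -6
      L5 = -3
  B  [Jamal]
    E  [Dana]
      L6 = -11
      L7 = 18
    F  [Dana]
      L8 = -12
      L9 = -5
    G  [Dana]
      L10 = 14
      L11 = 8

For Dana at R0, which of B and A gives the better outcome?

A

E (Dana): min(-11, 18) = -11
F (Dana): min(-12, -5) = -12
G (Dana): min(14, 8) = 8
B (Jamal): max(-11, -12, 8) = 8
C (Dana): min(-1, -9, 9) = -9
D (Dana): min(-6, -3) = -6
A (Jamal): max(-9, -6) = -6
Dana prefers the lower value; B=8, A=-6. A is better since -6 < 8.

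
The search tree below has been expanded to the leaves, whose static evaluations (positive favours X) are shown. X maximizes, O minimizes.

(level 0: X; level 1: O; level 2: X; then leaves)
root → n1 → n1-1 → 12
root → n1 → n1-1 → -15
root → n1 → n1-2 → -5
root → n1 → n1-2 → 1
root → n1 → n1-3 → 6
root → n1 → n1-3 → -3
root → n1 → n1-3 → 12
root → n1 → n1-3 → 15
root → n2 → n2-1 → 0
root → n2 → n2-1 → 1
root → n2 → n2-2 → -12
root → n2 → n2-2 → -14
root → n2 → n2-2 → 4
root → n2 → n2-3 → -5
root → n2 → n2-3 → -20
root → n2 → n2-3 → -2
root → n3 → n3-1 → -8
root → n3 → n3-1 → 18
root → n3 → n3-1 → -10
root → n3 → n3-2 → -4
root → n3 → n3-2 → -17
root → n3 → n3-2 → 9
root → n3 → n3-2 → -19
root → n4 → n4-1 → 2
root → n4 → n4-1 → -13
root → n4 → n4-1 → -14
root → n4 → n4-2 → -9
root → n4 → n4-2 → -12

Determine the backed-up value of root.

n1-1 (X): max(12, -15) = 12
n1-2 (X): max(-5, 1) = 1
n1-3 (X): max(6, -3, 12, 15) = 15
n1 (O): min(12, 1, 15) = 1
n2-1 (X): max(0, 1) = 1
n2-2 (X): max(-12, -14, 4) = 4
n2-3 (X): max(-5, -20, -2) = -2
n2 (O): min(1, 4, -2) = -2
n3-1 (X): max(-8, 18, -10) = 18
n3-2 (X): max(-4, -17, 9, -19) = 9
n3 (O): min(18, 9) = 9
n4-1 (X): max(2, -13, -14) = 2
n4-2 (X): max(-9, -12) = -9
n4 (O): min(2, -9) = -9
root (X): max(1, -2, 9, -9) = 9

9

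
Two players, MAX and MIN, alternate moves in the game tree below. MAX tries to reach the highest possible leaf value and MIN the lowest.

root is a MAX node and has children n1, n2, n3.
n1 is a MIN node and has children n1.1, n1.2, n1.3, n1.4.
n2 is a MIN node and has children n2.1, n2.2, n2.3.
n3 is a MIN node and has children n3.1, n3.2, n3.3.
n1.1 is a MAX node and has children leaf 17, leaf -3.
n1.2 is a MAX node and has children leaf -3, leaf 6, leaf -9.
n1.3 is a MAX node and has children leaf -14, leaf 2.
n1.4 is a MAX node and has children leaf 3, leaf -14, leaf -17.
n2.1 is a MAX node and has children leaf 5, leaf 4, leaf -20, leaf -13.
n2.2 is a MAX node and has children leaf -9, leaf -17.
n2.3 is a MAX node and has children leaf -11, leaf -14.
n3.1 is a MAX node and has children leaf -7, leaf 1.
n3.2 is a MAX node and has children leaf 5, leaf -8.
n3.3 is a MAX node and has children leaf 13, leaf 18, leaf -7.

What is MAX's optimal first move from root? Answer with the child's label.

n1.1 (MAX): max(17, -3) = 17
n1.2 (MAX): max(-3, 6, -9) = 6
n1.3 (MAX): max(-14, 2) = 2
n1.4 (MAX): max(3, -14, -17) = 3
n1 (MIN): min(17, 6, 2, 3) = 2
n2.1 (MAX): max(5, 4, -20, -13) = 5
n2.2 (MAX): max(-9, -17) = -9
n2.3 (MAX): max(-11, -14) = -11
n2 (MIN): min(5, -9, -11) = -11
n3.1 (MAX): max(-7, 1) = 1
n3.2 (MAX): max(5, -8) = 5
n3.3 (MAX): max(13, 18, -7) = 18
n3 (MIN): min(1, 5, 18) = 1
root (MAX): max(2, -11, 1) = 2
MAX at root wants the highest of {n1=2, n2=-11, n3=1}, so chooses n1.

n1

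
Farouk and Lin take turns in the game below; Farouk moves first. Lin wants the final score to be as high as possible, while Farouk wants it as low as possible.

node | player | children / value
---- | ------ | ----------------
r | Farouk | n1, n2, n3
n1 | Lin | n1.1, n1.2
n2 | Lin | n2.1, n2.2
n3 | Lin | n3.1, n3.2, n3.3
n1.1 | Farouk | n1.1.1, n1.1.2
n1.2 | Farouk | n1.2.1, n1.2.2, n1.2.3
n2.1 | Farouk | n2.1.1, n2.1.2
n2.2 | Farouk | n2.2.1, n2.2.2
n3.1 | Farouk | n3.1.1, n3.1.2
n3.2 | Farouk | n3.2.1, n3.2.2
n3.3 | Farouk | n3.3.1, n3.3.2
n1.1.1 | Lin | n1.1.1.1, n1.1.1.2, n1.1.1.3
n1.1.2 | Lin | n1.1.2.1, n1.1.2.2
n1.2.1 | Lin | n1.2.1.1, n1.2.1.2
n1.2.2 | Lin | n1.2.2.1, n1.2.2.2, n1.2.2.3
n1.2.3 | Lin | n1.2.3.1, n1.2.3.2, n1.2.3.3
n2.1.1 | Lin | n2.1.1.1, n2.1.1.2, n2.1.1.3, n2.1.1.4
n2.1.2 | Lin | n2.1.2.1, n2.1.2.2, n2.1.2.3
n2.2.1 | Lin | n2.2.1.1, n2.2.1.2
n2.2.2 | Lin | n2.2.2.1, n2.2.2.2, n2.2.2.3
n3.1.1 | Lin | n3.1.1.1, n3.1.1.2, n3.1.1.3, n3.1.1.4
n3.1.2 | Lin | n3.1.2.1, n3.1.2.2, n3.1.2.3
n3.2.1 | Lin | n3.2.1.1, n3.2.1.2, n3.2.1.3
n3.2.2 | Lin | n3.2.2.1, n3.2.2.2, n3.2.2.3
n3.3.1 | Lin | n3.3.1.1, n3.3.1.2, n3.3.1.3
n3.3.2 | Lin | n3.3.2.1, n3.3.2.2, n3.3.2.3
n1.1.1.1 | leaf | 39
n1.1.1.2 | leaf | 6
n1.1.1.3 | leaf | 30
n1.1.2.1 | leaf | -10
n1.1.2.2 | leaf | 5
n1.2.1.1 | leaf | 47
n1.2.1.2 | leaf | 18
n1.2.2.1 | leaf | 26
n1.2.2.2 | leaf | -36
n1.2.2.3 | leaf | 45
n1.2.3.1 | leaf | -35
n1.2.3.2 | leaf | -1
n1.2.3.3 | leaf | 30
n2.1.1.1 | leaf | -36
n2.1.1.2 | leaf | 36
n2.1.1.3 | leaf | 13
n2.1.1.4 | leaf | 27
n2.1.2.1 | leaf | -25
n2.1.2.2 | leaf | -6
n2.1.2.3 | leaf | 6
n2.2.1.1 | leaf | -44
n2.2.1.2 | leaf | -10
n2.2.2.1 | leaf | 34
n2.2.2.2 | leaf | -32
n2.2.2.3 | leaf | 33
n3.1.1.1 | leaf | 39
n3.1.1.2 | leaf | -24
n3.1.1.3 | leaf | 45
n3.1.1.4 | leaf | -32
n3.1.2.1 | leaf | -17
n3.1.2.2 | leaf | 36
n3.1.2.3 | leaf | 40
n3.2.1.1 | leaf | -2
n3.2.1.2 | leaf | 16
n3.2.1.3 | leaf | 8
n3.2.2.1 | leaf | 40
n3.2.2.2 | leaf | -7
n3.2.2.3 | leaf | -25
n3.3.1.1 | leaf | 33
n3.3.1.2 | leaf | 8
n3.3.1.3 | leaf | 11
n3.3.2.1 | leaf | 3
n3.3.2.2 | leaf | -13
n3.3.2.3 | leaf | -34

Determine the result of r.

6

n1.1.1 (Lin): max(39, 6, 30) = 39
n1.1.2 (Lin): max(-10, 5) = 5
n1.1 (Farouk): min(39, 5) = 5
n1.2.1 (Lin): max(47, 18) = 47
n1.2.2 (Lin): max(26, -36, 45) = 45
n1.2.3 (Lin): max(-35, -1, 30) = 30
n1.2 (Farouk): min(47, 45, 30) = 30
n1 (Lin): max(5, 30) = 30
n2.1.1 (Lin): max(-36, 36, 13, 27) = 36
n2.1.2 (Lin): max(-25, -6, 6) = 6
n2.1 (Farouk): min(36, 6) = 6
n2.2.1 (Lin): max(-44, -10) = -10
n2.2.2 (Lin): max(34, -32, 33) = 34
n2.2 (Farouk): min(-10, 34) = -10
n2 (Lin): max(6, -10) = 6
n3.1.1 (Lin): max(39, -24, 45, -32) = 45
n3.1.2 (Lin): max(-17, 36, 40) = 40
n3.1 (Farouk): min(45, 40) = 40
n3.2.1 (Lin): max(-2, 16, 8) = 16
n3.2.2 (Lin): max(40, -7, -25) = 40
n3.2 (Farouk): min(16, 40) = 16
n3.3.1 (Lin): max(33, 8, 11) = 33
n3.3.2 (Lin): max(3, -13, -34) = 3
n3.3 (Farouk): min(33, 3) = 3
n3 (Lin): max(40, 16, 3) = 40
r (Farouk): min(30, 6, 40) = 6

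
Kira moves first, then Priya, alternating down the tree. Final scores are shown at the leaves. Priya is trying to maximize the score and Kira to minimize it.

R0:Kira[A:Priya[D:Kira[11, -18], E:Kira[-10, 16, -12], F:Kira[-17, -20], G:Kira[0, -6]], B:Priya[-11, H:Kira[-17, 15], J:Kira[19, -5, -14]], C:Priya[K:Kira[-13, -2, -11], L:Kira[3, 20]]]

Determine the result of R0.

D (Kira): min(11, -18) = -18
E (Kira): min(-10, 16, -12) = -12
F (Kira): min(-17, -20) = -20
G (Kira): min(0, -6) = -6
A (Priya): max(-18, -12, -20, -6) = -6
H (Kira): min(-17, 15) = -17
J (Kira): min(19, -5, -14) = -14
B (Priya): max(-11, -17, -14) = -11
K (Kira): min(-13, -2, -11) = -13
L (Kira): min(3, 20) = 3
C (Priya): max(-13, 3) = 3
R0 (Kira): min(-6, -11, 3) = -11

-11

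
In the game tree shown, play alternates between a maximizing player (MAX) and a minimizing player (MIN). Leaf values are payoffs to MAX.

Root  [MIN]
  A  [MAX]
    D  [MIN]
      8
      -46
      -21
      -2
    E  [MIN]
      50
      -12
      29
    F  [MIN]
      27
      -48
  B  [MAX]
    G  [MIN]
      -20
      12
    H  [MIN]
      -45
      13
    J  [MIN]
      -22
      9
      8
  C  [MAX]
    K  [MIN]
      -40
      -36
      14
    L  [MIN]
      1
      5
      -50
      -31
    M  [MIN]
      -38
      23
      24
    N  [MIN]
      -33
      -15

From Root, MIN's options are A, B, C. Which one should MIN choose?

D (MIN): min(8, -46, -21, -2) = -46
E (MIN): min(50, -12, 29) = -12
F (MIN): min(27, -48) = -48
A (MAX): max(-46, -12, -48) = -12
G (MIN): min(-20, 12) = -20
H (MIN): min(-45, 13) = -45
J (MIN): min(-22, 9, 8) = -22
B (MAX): max(-20, -45, -22) = -20
K (MIN): min(-40, -36, 14) = -40
L (MIN): min(1, 5, -50, -31) = -50
M (MIN): min(-38, 23, 24) = -38
N (MIN): min(-33, -15) = -33
C (MAX): max(-40, -50, -38, -33) = -33
Root (MIN): min(-12, -20, -33) = -33
MIN at Root wants the lowest of {A=-12, B=-20, C=-33}, so chooses C.

C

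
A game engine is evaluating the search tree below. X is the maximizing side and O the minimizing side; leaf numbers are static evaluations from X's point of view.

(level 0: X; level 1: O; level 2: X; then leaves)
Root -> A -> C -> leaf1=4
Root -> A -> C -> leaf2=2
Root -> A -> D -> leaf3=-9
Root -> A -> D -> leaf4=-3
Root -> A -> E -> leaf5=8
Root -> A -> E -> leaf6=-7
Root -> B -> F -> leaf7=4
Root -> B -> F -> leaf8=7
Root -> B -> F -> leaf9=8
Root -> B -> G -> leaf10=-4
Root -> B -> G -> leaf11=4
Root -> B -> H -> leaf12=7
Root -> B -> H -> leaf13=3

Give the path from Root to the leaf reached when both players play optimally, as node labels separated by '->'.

Root -> B -> G -> leaf11

C (X): max(4, 2) = 4
D (X): max(-9, -3) = -3
E (X): max(8, -7) = 8
A (O): min(4, -3, 8) = -3
F (X): max(4, 7, 8) = 8
G (X): max(-4, 4) = 4
H (X): max(7, 3) = 7
B (O): min(8, 4, 7) = 4
Root (X): max(-3, 4) = 4
At Root, X picks B (highest: 4).
At B, O picks G (lowest: 4).
At G, X picks leaf11 (highest: 4).
Terminal value 4.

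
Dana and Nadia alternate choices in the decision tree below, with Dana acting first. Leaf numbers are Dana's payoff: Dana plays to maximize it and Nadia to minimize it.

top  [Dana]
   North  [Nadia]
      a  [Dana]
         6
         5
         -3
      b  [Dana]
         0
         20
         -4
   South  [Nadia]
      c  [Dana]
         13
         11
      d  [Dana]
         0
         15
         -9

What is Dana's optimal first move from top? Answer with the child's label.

a (Dana): max(6, 5, -3) = 6
b (Dana): max(0, 20, -4) = 20
North (Nadia): min(6, 20) = 6
c (Dana): max(13, 11) = 13
d (Dana): max(0, 15, -9) = 15
South (Nadia): min(13, 15) = 13
top (Dana): max(6, 13) = 13
Dana at top wants the highest of {North=6, South=13}, so chooses South.

South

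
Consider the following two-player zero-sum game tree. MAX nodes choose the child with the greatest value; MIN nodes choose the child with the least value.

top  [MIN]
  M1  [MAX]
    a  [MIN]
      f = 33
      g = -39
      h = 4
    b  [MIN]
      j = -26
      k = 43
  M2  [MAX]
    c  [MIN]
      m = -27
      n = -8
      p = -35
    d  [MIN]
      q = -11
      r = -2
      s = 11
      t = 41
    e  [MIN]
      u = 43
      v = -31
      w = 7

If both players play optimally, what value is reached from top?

-26

a (MIN): min(33, -39, 4) = -39
b (MIN): min(-26, 43) = -26
M1 (MAX): max(-39, -26) = -26
c (MIN): min(-27, -8, -35) = -35
d (MIN): min(-11, -2, 11, 41) = -11
e (MIN): min(43, -31, 7) = -31
M2 (MAX): max(-35, -11, -31) = -11
top (MIN): min(-26, -11) = -26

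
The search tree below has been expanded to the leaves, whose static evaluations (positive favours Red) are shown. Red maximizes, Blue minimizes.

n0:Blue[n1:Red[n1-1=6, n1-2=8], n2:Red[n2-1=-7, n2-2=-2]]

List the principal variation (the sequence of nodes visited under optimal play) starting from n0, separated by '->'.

n0 -> n2 -> n2-2

n1 (Red): max(6, 8) = 8
n2 (Red): max(-7, -2) = -2
n0 (Blue): min(8, -2) = -2
At n0, Blue picks n2 (lowest: -2).
At n2, Red picks n2-2 (highest: -2).
Terminal value -2.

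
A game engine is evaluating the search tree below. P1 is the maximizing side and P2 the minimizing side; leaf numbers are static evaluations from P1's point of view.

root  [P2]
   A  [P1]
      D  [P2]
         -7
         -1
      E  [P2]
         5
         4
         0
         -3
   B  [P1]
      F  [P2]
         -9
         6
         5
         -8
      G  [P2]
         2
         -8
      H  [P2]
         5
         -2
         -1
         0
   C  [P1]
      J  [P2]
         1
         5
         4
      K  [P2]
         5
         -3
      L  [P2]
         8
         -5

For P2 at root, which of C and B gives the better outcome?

B

J (P2): min(1, 5, 4) = 1
K (P2): min(5, -3) = -3
L (P2): min(8, -5) = -5
C (P1): max(1, -3, -5) = 1
F (P2): min(-9, 6, 5, -8) = -9
G (P2): min(2, -8) = -8
H (P2): min(5, -2, -1, 0) = -2
B (P1): max(-9, -8, -2) = -2
P2 prefers the lower value; C=1, B=-2. B is better since -2 < 1.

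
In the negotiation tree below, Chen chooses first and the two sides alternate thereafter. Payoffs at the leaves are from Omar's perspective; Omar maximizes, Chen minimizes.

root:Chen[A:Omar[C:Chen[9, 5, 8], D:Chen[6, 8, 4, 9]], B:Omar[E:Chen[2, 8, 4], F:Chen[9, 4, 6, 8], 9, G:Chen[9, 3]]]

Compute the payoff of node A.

5

C (Chen): min(9, 5, 8) = 5
D (Chen): min(6, 8, 4, 9) = 4
A (Omar): max(5, 4) = 5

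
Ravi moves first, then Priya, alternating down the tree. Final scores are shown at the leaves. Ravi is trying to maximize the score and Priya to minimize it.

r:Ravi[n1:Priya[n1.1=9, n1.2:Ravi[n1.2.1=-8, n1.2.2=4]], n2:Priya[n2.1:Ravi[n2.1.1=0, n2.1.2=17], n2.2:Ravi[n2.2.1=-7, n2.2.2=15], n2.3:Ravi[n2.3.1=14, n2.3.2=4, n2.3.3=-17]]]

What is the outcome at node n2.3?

n2.3 (Ravi): max(14, 4, -17) = 14

14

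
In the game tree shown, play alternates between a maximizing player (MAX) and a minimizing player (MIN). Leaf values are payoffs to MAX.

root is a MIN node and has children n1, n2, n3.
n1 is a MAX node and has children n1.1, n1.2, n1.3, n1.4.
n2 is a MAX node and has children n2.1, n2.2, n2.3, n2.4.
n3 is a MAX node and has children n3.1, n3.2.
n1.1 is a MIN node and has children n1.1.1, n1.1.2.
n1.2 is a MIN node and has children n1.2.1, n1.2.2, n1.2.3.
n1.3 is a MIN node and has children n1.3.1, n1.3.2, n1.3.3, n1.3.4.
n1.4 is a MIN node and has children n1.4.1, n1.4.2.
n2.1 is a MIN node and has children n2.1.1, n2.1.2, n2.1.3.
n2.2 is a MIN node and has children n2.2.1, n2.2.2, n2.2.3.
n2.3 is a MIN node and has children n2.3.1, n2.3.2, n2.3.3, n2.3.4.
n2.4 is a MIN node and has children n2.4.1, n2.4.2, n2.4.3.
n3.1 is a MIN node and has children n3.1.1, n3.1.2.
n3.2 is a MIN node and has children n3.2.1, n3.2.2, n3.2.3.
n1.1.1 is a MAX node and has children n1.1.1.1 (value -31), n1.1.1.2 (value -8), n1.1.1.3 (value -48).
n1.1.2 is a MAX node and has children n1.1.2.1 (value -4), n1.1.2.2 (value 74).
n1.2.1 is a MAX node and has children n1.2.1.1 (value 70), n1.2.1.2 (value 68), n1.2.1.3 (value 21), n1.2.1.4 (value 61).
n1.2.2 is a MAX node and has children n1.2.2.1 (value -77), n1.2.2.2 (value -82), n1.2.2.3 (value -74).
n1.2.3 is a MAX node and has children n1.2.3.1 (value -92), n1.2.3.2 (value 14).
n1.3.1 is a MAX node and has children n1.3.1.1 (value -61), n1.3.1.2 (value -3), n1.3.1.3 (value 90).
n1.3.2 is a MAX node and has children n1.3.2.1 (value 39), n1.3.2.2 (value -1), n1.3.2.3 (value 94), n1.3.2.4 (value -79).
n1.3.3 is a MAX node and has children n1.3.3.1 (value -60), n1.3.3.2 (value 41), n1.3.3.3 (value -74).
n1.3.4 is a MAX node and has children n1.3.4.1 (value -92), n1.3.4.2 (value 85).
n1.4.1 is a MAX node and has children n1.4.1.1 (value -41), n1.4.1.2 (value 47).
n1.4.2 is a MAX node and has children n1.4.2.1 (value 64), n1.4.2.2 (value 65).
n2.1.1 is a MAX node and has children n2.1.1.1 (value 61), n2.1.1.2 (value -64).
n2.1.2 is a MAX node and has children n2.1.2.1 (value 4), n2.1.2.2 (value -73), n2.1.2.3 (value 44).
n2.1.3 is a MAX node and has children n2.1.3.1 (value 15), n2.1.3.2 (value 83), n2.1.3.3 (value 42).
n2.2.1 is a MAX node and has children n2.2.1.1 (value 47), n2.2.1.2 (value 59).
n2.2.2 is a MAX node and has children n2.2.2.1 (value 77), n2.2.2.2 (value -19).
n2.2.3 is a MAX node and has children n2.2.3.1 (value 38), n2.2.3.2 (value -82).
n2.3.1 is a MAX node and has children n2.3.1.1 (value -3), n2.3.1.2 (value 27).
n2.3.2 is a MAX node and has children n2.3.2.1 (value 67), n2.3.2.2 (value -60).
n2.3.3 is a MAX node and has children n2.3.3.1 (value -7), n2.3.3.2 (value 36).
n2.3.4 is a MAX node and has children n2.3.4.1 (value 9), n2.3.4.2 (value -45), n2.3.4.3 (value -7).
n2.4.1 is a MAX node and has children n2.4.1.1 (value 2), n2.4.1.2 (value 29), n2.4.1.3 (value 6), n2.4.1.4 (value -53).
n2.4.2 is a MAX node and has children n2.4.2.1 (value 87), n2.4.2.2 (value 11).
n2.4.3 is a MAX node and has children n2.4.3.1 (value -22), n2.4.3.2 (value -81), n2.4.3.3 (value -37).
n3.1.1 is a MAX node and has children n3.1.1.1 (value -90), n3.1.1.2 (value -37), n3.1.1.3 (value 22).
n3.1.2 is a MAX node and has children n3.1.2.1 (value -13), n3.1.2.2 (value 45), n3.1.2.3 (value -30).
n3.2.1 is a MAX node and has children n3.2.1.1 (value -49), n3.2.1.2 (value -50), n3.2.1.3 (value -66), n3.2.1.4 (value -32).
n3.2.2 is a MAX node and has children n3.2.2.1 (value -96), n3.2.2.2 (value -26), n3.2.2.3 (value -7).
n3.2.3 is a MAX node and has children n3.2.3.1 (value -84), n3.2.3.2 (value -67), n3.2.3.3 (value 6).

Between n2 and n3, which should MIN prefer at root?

n3

n2.1.1 (MAX): max(61, -64) = 61
n2.1.2 (MAX): max(4, -73, 44) = 44
n2.1.3 (MAX): max(15, 83, 42) = 83
n2.1 (MIN): min(61, 44, 83) = 44
n2.2.1 (MAX): max(47, 59) = 59
n2.2.2 (MAX): max(77, -19) = 77
n2.2.3 (MAX): max(38, -82) = 38
n2.2 (MIN): min(59, 77, 38) = 38
n2.3.1 (MAX): max(-3, 27) = 27
n2.3.2 (MAX): max(67, -60) = 67
n2.3.3 (MAX): max(-7, 36) = 36
n2.3.4 (MAX): max(9, -45, -7) = 9
n2.3 (MIN): min(27, 67, 36, 9) = 9
n2.4.1 (MAX): max(2, 29, 6, -53) = 29
n2.4.2 (MAX): max(87, 11) = 87
n2.4.3 (MAX): max(-22, -81, -37) = -22
n2.4 (MIN): min(29, 87, -22) = -22
n2 (MAX): max(44, 38, 9, -22) = 44
n3.1.1 (MAX): max(-90, -37, 22) = 22
n3.1.2 (MAX): max(-13, 45, -30) = 45
n3.1 (MIN): min(22, 45) = 22
n3.2.1 (MAX): max(-49, -50, -66, -32) = -32
n3.2.2 (MAX): max(-96, -26, -7) = -7
n3.2.3 (MAX): max(-84, -67, 6) = 6
n3.2 (MIN): min(-32, -7, 6) = -32
n3 (MAX): max(22, -32) = 22
MIN prefers the lower value; n2=44, n3=22. n3 is better since 22 < 44.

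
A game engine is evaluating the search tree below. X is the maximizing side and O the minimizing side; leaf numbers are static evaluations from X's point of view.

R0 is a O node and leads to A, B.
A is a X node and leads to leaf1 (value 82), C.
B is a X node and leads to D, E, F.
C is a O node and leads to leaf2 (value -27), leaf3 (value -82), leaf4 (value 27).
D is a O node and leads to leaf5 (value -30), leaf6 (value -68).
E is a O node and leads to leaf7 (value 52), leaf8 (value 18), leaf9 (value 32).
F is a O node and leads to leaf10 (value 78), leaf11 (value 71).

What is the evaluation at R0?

71

C (O): min(-27, -82, 27) = -82
A (X): max(82, -82) = 82
D (O): min(-30, -68) = -68
E (O): min(52, 18, 32) = 18
F (O): min(78, 71) = 71
B (X): max(-68, 18, 71) = 71
R0 (O): min(82, 71) = 71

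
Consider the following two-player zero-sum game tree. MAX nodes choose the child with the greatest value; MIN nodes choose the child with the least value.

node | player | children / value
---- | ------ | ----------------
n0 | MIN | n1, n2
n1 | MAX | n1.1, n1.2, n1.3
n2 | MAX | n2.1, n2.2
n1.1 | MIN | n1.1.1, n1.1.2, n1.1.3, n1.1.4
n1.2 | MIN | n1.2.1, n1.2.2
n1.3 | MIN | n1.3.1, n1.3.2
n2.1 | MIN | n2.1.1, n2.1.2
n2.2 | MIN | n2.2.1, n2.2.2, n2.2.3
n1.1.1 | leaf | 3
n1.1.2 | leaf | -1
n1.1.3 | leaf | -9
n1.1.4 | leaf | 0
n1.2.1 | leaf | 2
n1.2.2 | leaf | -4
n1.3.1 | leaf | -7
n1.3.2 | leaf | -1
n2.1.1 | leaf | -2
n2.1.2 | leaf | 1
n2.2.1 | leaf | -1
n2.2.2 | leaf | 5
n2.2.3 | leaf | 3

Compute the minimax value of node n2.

n2.1 (MIN): min(-2, 1) = -2
n2.2 (MIN): min(-1, 5, 3) = -1
n2 (MAX): max(-2, -1) = -1

-1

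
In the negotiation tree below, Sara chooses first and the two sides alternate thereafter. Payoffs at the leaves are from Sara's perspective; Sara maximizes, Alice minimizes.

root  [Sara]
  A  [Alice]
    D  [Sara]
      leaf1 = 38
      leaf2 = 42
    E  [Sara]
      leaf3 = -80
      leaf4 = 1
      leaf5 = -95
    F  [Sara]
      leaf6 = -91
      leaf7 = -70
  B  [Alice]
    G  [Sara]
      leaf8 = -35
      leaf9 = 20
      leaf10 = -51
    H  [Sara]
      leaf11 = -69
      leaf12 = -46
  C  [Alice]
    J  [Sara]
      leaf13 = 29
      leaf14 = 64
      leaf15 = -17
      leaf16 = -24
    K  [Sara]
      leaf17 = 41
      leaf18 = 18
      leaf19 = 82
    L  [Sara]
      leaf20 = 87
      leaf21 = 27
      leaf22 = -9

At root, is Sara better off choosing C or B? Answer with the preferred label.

C

J (Sara): max(29, 64, -17, -24) = 64
K (Sara): max(41, 18, 82) = 82
L (Sara): max(87, 27, -9) = 87
C (Alice): min(64, 82, 87) = 64
G (Sara): max(-35, 20, -51) = 20
H (Sara): max(-69, -46) = -46
B (Alice): min(20, -46) = -46
Sara prefers the higher value; C=64, B=-46. C is better since 64 > -46.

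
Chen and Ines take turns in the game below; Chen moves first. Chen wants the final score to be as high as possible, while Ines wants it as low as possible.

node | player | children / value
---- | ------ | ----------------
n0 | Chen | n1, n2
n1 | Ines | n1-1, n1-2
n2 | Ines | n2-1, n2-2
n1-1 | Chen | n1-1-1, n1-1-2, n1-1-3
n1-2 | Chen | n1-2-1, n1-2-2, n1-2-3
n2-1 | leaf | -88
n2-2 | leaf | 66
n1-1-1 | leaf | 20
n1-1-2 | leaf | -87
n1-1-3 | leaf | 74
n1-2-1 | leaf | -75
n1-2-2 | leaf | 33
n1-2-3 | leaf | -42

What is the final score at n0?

33

n1-1 (Chen): max(20, -87, 74) = 74
n1-2 (Chen): max(-75, 33, -42) = 33
n1 (Ines): min(74, 33) = 33
n2 (Ines): min(-88, 66) = -88
n0 (Chen): max(33, -88) = 33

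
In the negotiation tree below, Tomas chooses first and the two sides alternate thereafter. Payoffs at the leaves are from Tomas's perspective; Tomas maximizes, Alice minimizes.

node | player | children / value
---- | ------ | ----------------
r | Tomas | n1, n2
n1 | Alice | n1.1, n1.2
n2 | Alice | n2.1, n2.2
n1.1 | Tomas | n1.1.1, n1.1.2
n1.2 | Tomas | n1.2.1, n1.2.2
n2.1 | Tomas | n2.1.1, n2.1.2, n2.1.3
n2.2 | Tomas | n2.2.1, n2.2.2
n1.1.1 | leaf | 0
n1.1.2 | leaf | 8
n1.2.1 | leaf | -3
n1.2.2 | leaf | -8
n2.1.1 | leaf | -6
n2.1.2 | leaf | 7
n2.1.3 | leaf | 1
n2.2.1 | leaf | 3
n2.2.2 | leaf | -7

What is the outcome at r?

3

n1.1 (Tomas): max(0, 8) = 8
n1.2 (Tomas): max(-3, -8) = -3
n1 (Alice): min(8, -3) = -3
n2.1 (Tomas): max(-6, 7, 1) = 7
n2.2 (Tomas): max(3, -7) = 3
n2 (Alice): min(7, 3) = 3
r (Tomas): max(-3, 3) = 3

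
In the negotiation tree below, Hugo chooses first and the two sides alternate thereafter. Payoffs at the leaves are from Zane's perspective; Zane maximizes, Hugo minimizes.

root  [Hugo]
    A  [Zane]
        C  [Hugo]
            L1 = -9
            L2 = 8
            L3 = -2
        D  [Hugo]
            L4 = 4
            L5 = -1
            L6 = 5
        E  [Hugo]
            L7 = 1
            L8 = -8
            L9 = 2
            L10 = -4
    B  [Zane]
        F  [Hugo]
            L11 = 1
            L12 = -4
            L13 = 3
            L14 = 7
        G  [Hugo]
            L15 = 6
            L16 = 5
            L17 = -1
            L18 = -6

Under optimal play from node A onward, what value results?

C (Hugo): min(-9, 8, -2) = -9
D (Hugo): min(4, -1, 5) = -1
E (Hugo): min(1, -8, 2, -4) = -8
A (Zane): max(-9, -1, -8) = -1

-1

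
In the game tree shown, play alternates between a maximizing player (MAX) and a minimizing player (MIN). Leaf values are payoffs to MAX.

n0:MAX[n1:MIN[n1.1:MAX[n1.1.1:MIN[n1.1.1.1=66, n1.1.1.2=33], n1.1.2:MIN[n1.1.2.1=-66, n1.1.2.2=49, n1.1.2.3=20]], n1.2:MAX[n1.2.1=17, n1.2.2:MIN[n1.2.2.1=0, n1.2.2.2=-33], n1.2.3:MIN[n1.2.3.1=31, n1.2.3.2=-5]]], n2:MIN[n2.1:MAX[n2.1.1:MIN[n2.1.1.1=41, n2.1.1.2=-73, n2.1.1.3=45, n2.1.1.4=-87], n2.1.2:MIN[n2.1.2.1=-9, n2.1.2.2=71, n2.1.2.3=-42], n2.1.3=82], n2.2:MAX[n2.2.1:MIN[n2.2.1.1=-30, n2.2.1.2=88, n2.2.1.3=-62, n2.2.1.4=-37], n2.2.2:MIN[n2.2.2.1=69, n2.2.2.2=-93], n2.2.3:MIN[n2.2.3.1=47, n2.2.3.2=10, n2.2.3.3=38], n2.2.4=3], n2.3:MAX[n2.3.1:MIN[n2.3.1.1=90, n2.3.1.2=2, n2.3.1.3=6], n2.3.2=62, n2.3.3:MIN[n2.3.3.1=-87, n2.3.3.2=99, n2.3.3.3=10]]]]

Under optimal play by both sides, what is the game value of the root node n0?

17

n1.1.1 (MIN): min(66, 33) = 33
n1.1.2 (MIN): min(-66, 49, 20) = -66
n1.1 (MAX): max(33, -66) = 33
n1.2.2 (MIN): min(0, -33) = -33
n1.2.3 (MIN): min(31, -5) = -5
n1.2 (MAX): max(17, -33, -5) = 17
n1 (MIN): min(33, 17) = 17
n2.1.1 (MIN): min(41, -73, 45, -87) = -87
n2.1.2 (MIN): min(-9, 71, -42) = -42
n2.1 (MAX): max(-87, -42, 82) = 82
n2.2.1 (MIN): min(-30, 88, -62, -37) = -62
n2.2.2 (MIN): min(69, -93) = -93
n2.2.3 (MIN): min(47, 10, 38) = 10
n2.2 (MAX): max(-62, -93, 10, 3) = 10
n2.3.1 (MIN): min(90, 2, 6) = 2
n2.3.3 (MIN): min(-87, 99, 10) = -87
n2.3 (MAX): max(2, 62, -87) = 62
n2 (MIN): min(82, 10, 62) = 10
n0 (MAX): max(17, 10) = 17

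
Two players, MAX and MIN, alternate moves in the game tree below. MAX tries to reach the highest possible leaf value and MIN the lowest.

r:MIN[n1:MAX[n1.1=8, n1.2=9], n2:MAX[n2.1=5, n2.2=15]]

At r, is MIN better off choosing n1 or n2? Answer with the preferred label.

n1 (MAX): max(8, 9) = 9
n2 (MAX): max(5, 15) = 15
MIN prefers the lower value; n1=9, n2=15. n1 is better since 9 < 15.

n1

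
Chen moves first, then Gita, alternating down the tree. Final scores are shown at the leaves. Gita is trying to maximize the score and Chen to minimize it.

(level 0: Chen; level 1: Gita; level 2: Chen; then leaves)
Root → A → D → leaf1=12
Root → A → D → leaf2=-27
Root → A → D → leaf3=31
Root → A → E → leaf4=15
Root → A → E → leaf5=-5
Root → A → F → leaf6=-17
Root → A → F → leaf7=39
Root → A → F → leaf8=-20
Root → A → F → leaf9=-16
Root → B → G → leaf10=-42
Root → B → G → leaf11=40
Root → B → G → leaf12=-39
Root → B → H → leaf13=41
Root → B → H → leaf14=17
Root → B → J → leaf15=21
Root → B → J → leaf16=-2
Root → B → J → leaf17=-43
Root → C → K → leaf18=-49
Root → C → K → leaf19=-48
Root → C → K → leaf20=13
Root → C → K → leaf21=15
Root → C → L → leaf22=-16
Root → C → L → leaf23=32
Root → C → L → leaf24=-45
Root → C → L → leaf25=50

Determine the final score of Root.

-45

D (Chen): min(12, -27, 31) = -27
E (Chen): min(15, -5) = -5
F (Chen): min(-17, 39, -20, -16) = -20
A (Gita): max(-27, -5, -20) = -5
G (Chen): min(-42, 40, -39) = -42
H (Chen): min(41, 17) = 17
J (Chen): min(21, -2, -43) = -43
B (Gita): max(-42, 17, -43) = 17
K (Chen): min(-49, -48, 13, 15) = -49
L (Chen): min(-16, 32, -45, 50) = -45
C (Gita): max(-49, -45) = -45
Root (Chen): min(-5, 17, -45) = -45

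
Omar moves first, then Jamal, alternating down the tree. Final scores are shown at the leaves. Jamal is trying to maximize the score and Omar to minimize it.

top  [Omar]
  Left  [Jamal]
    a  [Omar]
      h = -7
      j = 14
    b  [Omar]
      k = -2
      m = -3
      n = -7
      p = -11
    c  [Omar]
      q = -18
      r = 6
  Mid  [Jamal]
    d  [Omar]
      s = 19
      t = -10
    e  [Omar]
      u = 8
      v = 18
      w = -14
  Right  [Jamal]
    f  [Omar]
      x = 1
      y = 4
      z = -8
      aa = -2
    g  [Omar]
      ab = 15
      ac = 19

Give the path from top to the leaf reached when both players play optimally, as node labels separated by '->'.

a (Omar): min(-7, 14) = -7
b (Omar): min(-2, -3, -7, -11) = -11
c (Omar): min(-18, 6) = -18
Left (Jamal): max(-7, -11, -18) = -7
d (Omar): min(19, -10) = -10
e (Omar): min(8, 18, -14) = -14
Mid (Jamal): max(-10, -14) = -10
f (Omar): min(1, 4, -8, -2) = -8
g (Omar): min(15, 19) = 15
Right (Jamal): max(-8, 15) = 15
top (Omar): min(-7, -10, 15) = -10
At top, Omar picks Mid (lowest: -10).
At Mid, Jamal picks d (highest: -10).
At d, Omar picks t (lowest: -10).
Terminal value -10.

top -> Mid -> d -> t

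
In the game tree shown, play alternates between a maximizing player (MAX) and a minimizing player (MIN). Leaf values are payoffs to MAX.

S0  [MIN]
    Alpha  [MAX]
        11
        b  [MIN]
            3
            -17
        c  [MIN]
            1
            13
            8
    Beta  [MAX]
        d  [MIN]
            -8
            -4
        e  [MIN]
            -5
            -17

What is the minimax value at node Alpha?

11

b (MIN): min(3, -17) = -17
c (MIN): min(1, 13, 8) = 1
Alpha (MAX): max(11, -17, 1) = 11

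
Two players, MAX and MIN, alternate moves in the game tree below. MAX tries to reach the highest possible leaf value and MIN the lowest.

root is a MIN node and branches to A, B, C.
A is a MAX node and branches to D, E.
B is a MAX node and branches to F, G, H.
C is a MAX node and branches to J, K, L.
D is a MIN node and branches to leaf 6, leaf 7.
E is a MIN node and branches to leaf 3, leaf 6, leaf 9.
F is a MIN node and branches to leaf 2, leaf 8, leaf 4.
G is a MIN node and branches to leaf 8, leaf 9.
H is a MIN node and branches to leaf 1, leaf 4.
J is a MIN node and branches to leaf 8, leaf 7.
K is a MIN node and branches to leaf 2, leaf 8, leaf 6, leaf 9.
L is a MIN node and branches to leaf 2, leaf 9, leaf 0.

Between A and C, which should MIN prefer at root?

D (MIN): min(6, 7) = 6
E (MIN): min(3, 6, 9) = 3
A (MAX): max(6, 3) = 6
J (MIN): min(8, 7) = 7
K (MIN): min(2, 8, 6, 9) = 2
L (MIN): min(2, 9, 0) = 0
C (MAX): max(7, 2, 0) = 7
MIN prefers the lower value; A=6, C=7. A is better since 6 < 7.

A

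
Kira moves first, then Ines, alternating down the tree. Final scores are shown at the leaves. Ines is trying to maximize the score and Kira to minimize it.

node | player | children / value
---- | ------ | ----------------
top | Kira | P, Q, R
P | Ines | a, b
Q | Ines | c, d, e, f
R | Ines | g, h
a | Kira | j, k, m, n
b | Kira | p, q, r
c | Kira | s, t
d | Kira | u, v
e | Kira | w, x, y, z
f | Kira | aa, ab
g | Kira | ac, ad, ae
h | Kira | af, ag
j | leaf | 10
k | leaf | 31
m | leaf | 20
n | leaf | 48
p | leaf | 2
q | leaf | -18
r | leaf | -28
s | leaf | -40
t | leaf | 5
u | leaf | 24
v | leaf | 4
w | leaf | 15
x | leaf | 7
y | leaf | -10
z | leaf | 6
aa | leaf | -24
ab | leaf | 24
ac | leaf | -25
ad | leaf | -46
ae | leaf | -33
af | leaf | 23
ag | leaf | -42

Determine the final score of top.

a (Kira): min(10, 31, 20, 48) = 10
b (Kira): min(2, -18, -28) = -28
P (Ines): max(10, -28) = 10
c (Kira): min(-40, 5) = -40
d (Kira): min(24, 4) = 4
e (Kira): min(15, 7, -10, 6) = -10
f (Kira): min(-24, 24) = -24
Q (Ines): max(-40, 4, -10, -24) = 4
g (Kira): min(-25, -46, -33) = -46
h (Kira): min(23, -42) = -42
R (Ines): max(-46, -42) = -42
top (Kira): min(10, 4, -42) = -42

-42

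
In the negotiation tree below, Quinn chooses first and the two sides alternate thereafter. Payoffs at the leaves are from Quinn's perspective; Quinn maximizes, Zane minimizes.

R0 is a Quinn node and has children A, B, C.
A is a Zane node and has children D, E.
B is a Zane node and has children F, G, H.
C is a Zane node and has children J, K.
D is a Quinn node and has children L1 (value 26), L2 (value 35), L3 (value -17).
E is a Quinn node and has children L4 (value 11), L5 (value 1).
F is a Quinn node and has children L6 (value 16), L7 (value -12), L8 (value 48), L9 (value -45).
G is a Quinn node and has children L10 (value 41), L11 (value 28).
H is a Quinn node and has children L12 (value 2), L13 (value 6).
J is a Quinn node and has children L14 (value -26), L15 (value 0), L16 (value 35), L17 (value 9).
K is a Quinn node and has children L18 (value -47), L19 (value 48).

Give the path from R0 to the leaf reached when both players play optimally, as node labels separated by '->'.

R0 -> C -> J -> L16

D (Quinn): max(26, 35, -17) = 35
E (Quinn): max(11, 1) = 11
A (Zane): min(35, 11) = 11
F (Quinn): max(16, -12, 48, -45) = 48
G (Quinn): max(41, 28) = 41
H (Quinn): max(2, 6) = 6
B (Zane): min(48, 41, 6) = 6
J (Quinn): max(-26, 0, 35, 9) = 35
K (Quinn): max(-47, 48) = 48
C (Zane): min(35, 48) = 35
R0 (Quinn): max(11, 6, 35) = 35
At R0, Quinn picks C (highest: 35).
At C, Zane picks J (lowest: 35).
At J, Quinn picks L16 (highest: 35).
Terminal value 35.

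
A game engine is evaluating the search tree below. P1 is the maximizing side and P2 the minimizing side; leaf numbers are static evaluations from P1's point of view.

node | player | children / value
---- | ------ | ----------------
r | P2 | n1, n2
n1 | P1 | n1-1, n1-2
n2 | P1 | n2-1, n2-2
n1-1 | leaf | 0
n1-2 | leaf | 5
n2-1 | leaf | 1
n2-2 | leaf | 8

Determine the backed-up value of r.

n1 (P1): max(0, 5) = 5
n2 (P1): max(1, 8) = 8
r (P2): min(5, 8) = 5

5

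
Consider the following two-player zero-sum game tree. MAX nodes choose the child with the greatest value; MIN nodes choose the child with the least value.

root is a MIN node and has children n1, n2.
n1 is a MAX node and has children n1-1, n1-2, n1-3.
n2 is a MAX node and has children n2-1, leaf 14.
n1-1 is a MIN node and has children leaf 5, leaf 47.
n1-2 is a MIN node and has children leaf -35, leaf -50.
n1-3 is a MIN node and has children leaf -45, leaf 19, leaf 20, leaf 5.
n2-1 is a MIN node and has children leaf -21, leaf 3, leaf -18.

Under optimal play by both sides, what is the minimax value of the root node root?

n1-1 (MIN): min(5, 47) = 5
n1-2 (MIN): min(-35, -50) = -50
n1-3 (MIN): min(-45, 19, 20, 5) = -45
n1 (MAX): max(5, -50, -45) = 5
n2-1 (MIN): min(-21, 3, -18) = -21
n2 (MAX): max(-21, 14) = 14
root (MIN): min(5, 14) = 5

5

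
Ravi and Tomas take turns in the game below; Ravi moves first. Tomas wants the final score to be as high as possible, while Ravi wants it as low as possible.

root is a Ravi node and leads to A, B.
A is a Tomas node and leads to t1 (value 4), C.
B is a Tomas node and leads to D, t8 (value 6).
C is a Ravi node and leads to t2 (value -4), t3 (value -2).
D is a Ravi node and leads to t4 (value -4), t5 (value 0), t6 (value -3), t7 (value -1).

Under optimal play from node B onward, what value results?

6

D (Ravi): min(-4, 0, -3, -1) = -4
B (Tomas): max(-4, 6) = 6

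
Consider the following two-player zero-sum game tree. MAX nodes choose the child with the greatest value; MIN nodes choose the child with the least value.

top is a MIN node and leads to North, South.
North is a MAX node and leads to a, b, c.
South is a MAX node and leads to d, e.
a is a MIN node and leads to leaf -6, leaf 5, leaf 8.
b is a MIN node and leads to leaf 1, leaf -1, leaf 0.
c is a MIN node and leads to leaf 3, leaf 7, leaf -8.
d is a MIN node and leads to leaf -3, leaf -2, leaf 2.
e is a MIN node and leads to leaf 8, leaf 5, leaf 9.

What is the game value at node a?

a (MIN): min(-6, 5, 8) = -6

-6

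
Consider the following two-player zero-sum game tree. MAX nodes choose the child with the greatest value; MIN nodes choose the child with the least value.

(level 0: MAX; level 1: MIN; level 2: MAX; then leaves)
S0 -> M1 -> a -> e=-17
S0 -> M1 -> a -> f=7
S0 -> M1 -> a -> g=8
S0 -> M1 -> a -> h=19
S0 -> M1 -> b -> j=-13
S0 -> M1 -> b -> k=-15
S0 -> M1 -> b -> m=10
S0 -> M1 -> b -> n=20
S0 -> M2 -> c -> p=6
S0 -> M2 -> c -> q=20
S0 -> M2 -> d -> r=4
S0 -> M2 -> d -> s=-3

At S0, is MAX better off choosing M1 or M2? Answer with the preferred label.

a (MAX): max(-17, 7, 8, 19) = 19
b (MAX): max(-13, -15, 10, 20) = 20
M1 (MIN): min(19, 20) = 19
c (MAX): max(6, 20) = 20
d (MAX): max(4, -3) = 4
M2 (MIN): min(20, 4) = 4
MAX prefers the higher value; M1=19, M2=4. M1 is better since 19 > 4.

M1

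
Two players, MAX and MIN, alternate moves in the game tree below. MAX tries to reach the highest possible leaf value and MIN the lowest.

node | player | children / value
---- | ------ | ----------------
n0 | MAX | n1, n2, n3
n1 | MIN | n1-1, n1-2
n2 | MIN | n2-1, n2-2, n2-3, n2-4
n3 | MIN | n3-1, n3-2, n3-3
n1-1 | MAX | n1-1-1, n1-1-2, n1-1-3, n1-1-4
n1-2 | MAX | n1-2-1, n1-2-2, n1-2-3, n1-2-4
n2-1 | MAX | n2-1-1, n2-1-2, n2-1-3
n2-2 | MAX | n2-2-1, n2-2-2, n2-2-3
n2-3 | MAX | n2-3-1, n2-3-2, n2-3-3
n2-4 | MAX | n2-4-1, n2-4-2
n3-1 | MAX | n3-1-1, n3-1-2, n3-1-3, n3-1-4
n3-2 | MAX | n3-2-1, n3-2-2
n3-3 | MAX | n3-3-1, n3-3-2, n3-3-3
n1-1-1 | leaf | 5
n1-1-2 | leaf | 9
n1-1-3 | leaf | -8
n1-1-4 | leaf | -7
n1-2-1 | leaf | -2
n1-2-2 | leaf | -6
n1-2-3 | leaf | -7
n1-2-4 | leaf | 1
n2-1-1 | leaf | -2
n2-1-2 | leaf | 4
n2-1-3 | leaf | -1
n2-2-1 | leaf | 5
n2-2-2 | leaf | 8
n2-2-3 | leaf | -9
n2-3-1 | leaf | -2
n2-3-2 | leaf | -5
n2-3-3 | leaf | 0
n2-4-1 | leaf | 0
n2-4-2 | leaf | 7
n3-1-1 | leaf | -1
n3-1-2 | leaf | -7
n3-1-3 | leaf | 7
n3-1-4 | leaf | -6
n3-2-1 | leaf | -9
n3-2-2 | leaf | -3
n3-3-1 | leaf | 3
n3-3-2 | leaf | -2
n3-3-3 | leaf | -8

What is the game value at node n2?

n2-1 (MAX): max(-2, 4, -1) = 4
n2-2 (MAX): max(5, 8, -9) = 8
n2-3 (MAX): max(-2, -5, 0) = 0
n2-4 (MAX): max(0, 7) = 7
n2 (MIN): min(4, 8, 0, 7) = 0

0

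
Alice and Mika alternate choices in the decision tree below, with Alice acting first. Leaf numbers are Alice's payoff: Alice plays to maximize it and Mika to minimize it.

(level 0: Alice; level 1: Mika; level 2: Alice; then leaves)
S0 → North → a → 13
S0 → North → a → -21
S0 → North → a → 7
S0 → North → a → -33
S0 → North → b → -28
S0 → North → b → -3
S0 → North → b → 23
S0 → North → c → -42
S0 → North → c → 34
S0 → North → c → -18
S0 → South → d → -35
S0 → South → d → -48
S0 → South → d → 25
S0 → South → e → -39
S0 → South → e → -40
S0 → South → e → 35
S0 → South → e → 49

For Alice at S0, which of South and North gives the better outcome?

d (Alice): max(-35, -48, 25) = 25
e (Alice): max(-39, -40, 35, 49) = 49
South (Mika): min(25, 49) = 25
a (Alice): max(13, -21, 7, -33) = 13
b (Alice): max(-28, -3, 23) = 23
c (Alice): max(-42, 34, -18) = 34
North (Mika): min(13, 23, 34) = 13
Alice prefers the higher value; South=25, North=13. South is better since 25 > 13.

South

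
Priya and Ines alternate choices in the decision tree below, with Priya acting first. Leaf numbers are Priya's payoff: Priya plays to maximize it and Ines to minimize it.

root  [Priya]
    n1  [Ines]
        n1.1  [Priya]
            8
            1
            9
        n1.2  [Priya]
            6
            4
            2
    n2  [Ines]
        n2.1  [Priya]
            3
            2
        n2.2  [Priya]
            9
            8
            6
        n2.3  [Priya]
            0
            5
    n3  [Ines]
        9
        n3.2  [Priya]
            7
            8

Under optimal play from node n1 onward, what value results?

n1.1 (Priya): max(8, 1, 9) = 9
n1.2 (Priya): max(6, 4, 2) = 6
n1 (Ines): min(9, 6) = 6

6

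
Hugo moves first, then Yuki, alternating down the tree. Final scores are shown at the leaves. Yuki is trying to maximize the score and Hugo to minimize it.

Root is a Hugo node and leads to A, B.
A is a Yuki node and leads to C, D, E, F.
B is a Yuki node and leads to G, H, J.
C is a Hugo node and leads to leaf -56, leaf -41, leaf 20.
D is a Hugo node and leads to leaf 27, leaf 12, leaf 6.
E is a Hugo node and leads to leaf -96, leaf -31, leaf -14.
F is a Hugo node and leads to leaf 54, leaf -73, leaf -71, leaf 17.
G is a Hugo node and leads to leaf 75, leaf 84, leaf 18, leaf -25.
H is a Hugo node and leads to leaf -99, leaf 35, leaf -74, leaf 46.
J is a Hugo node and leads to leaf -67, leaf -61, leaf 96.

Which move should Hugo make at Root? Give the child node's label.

B

C (Hugo): min(-56, -41, 20) = -56
D (Hugo): min(27, 12, 6) = 6
E (Hugo): min(-96, -31, -14) = -96
F (Hugo): min(54, -73, -71, 17) = -73
A (Yuki): max(-56, 6, -96, -73) = 6
G (Hugo): min(75, 84, 18, -25) = -25
H (Hugo): min(-99, 35, -74, 46) = -99
J (Hugo): min(-67, -61, 96) = -67
B (Yuki): max(-25, -99, -67) = -25
Root (Hugo): min(6, -25) = -25
Hugo at Root wants the lowest of {A=6, B=-25}, so chooses B.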